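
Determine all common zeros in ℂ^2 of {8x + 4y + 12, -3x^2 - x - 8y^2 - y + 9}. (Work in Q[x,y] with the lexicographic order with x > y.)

{(-1, -1), (-12/7, 3/7)}

Compute a lex Gröbner basis by Buchberger's algorithm.
f_1 = 8x + 4y + 12, LT = x.
f_2 = -3x^2 - x - 8y^2 - y + 9, LT = x^2.

S(f_1,f_2): lcm = x^2. S = 1/2xy + 7/6x - 8/3y^2 - 1/3y + 3.
  reduce S modulo (f_1, f_2):
  remainder -35/12y^2 - 5/3y + 5/4 ≠ 0; add h_3 = -35/12y^2 - 5/3y + 5/4 to the basis.

The other S-polynomials (S(f_1,h_3), S(f_2,h_3)) all reduce to 0 modulo the current basis, so we have a Gröbner basis.
Inter-reduce: drop elements whose leading term is divisible by another's, tail-reduce, and make monic.
Reduced Gröbner basis: {x + 1/2y + 3/2, y^2 + 4/7y - 3/7}.

A lex Gröbner basis eliminates variables successively. Here y^2 + 4/7y - 3/7 depends only on y, with roots {-1, 3/7}; lifting each root through the earlier basis elements recovers the full solutions.
  y = -1: the earlier basis element becomes x + 1 = 0, giving x = -1 — point (-1, -1).
  y = 3/7: the earlier basis element becomes x + 12/7 = 0, giving x = -12/7 — point (-12/7, 3/7).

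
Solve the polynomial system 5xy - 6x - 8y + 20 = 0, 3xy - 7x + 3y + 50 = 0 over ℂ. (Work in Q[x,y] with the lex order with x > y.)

{(2, -4), (230/17, 40/39)}

Compute a lex Gröbner basis by Buchberger's algorithm.
f_1 = 5xy - 6x - 8y + 20, LT = xy.
f_2 = 3xy - 7x + 3y + 50, LT = xy.

S(f_1,f_2): lcm = xy. S = 17/15x - 13/5y - 38/3.
  leading term x: no divisor's leading term divides it; move 17/15x to the remainder.
  leading term y: no divisor's leading term divides it; move -13/5y to the remainder.
  leading term 1: no divisor's leading term divides it; move -38/3 to the remainder.
  remainder 17/15x - 13/5y - 38/3 ≠ 0; add h_3 = 17/15x - 13/5y - 38/3 to the basis.

S(f_1,h_3): lcm = xy. S = -6/5x + 39/17y^2 + 814/85y + 4.
  leading term x: subtract (-18/17)·h_3 from -6/5x + 39/17y^2 + 814/85y + 4 → 39/17y^2 + 116/17y - 160/17
  leading term y^2: no divisor's leading term divides it; move 39/17y^2 to the remainder.
  leading term y: no divisor's leading term divides it; move 116/17y to the remainder.
  leading term 1: no divisor's leading term divides it; move -160/17 to the remainder.
  remainder 39/17y^2 + 116/17y - 160/17 ≠ 0; add h_4 = 39/17y^2 + 116/17y - 160/17 to the basis.

The other S-polynomials (S(f_2,h_3), S(f_1,h_4), S(f_2,h_4), S(h_3,h_4)) all reduce to 0 modulo the current basis, so we have a Gröbner basis.
Inter-reduce: drop elements whose leading term is divisible by another's, tail-reduce, and make monic.
Reduced Gröbner basis: {x - 39/17y - 190/17, y^2 + 116/39y - 160/39}.

From the last basis element, y^2 + 116/39y - 160/39 = 0, so y takes values in {-4, 40/39}. Each choice, substituted upward through the basis, yields the corresponding point(s) of the solution set.
  y = -4: the earlier basis element becomes x - 2 = 0, giving x = 2 — point (2, -4).
  y = 40/39: the earlier basis element becomes x - 230/17 = 0, giving x = 230/17 — point (230/17, 40/39).
Each listed point satisfies every original equation (direct substitution).
Zero-dimensionality of the ideal guarantees finitely many solutions over ℂ.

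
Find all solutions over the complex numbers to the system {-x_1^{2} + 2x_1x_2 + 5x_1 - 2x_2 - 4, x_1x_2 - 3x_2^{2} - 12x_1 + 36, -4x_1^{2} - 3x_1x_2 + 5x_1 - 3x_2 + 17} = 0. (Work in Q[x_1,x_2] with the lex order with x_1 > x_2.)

Compute a lex Gröbner basis by Buchberger's algorithm.
f_1 = -x_1^{2} + 2x_1x_2 + 5x_1 - 2x_2 - 4, LT = x_1^{2}.
f_2 = x_1x_2 - 12x_1 - 3x_2^{2} + 36, LT = x_1x_2.
f_3 = -4x_1^{2} - 3x_1x_2 + 5x_1 - 3x_2 + 17, LT = x_1^{2}.

S(f_1,f_2): lcm = x_1^{2}x_2. S = 12x_1^{2} + x_1x_2^{2} - 5x_1x_2 - 36x_1 + 2x_2^{2} + 4x_2.
  reduce S modulo (f_1, f_2, f_3):
  remainder 396x_1 + 3x_2^{3} + 95x_2^{2} - 56x_2 - 1164 ≠ 0; add h_4 = 396x_1 + 3x_2^{3} + 95x_2^{2} - 56x_2 - 1164 to the basis.

S(f_1,f_3): lcm = x_1^{2}. S = -\tfrac{11}{4}x_1x_2 - \tfrac{15}{4}x_1 + \tfrac{5}{4}x_2 + \tfrac{33}{4}.
  reduce S modulo (f_1, f_2, f_3, h_4):
  remainder \tfrac{49}{176}x_2^{3} + \tfrac{299}{528}x_2^{2} - \tfrac{521}{132}x_2 - \tfrac{17}{22} ≠ 0; add h_5 = \tfrac{49}{176}x_2^{3} + \tfrac{299}{528}x_2^{2} - \tfrac{521}{132}x_2 - \tfrac{17}{22} to the basis.

S(f_2,f_3): lcm = x_1^{2}x_2. S = -12x_1^{2} - \tfrac{15}{4}x_1x_2^{2} + \tfrac{5}{4}x_1x_2 + 36x_1 - \tfrac{3}{4}x_2^{2} + \tfrac{17}{4}x_2.
  reduce S modulo (f_1, f_2, f_3, h_4, h_5):
  remainder \tfrac{1329}{196}x_2^{2} - \tfrac{4843}{196}x_2 + \tfrac{642}{49} ≠ 0; add h_6 = \tfrac{1329}{196}x_2^{2} - \tfrac{4843}{196}x_2 + \tfrac{642}{49} to the basis.

S(f_2,h_5): lcm = x_1x_2^{3}. S = -\tfrac{2063}{147}x_1x_2^{2} + \tfrac{2084}{147}x_1x_2 + \tfrac{136}{49}x_1 - 3x_2^{4} + 36x_2^{2}.
  reduce S modulo (f_1, f_2, f_3, h_4, h_5, h_6):
  remainder -\tfrac{165176}{21707}x_2 + \tfrac{495528}{21707} ≠ 0; add h_7 = -\tfrac{165176}{21707}x_2 + \tfrac{495528}{21707} to the basis.

The other S-polynomials (S(f_1,h_4), S(f_2,h_4), S(f_3,h_4), S(f_1,h_5), S(f_3,h_5), S(h_4,h_5), S(f_1,h_6), S(f_2,h_6), S(f_3,h_6), S(h_4,h_6), S(h_5,h_6), S(f_1,h_7), S(f_2,h_7), S(f_3,h_7), S(h_4,h_7), S(h_5,h_7), S(h_6,h_7)) all reduce to 0 modulo the current basis, so we have a Gröbner basis.
Inter-reduce: drop elements whose leading term is divisible by another's, tail-reduce, and make monic.
Reduced Gröbner basis: {x_1 - 1, x_2 - 3}.

Elimination: the polynomial x_2 - 3 lies in the elimination ideal for x_2, so x_2 ∈ {3}. For each such x_2, the remaining basis elements (now univariate) give the rest of the solution.
  x_2 = 3: the earlier basis element becomes x_1 - 1 = 0, giving x_1 = 1 — point (1, 3).

{(1, 3)}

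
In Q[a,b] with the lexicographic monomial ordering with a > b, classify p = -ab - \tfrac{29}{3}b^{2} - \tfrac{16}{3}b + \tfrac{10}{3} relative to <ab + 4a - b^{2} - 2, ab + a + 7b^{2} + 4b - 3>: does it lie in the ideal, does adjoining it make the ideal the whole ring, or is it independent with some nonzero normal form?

-ab - \tfrac{29}{3}b^{2} - \tfrac{16}{3}b + \tfrac{10}{3} lies in I (it reduces to 0).

First compute the reduced Gröbner basis of I by Buchberger's algorithm.
f_1 = ab + 4a - b^{2} - 2, LT = ab.
f_2 = ab + a + 7b^{2} + 4b - 3, LT = ab.

S(f_1,f_2): lcm = ab. S = 3a - 8b^{2} - 4b + 1.
  leading term a: no divisor's leading term divides it; move 3a to the remainder.
  leading term b^{2}: no divisor's leading term divides it; move -8b^{2} to the remainder.
  leading term b: no divisor's leading term divides it; move -4b to the remainder.
  leading term 1: no divisor's leading term divides it; move 1 to the remainder.
  remainder 3a - 8b^{2} - 4b + 1 ≠ 0; add h_3 = 3a - 8b^{2} - 4b + 1 to the basis.

S(f_1,h_3): lcm = ab. S = 4a + \tfrac{8}{3}b^{3} + \tfrac{1}{3}b^{2} - \tfrac{1}{3}b - 2.
  leading term a: subtract (\tfrac{4}{3})·h_3 from 4a + \tfrac{8}{3}b^{3} + \tfrac{1}{3}b^{2} - \tfrac{1}{3}b - 2 → \tfrac{8}{3}b^{3} + 11b^{2} + 5b - \tfrac{10}{3}
  leading term b^{3}: no divisor's leading term divides it; move \tfrac{8}{3}b^{3} to the remainder.
  leading term b^{2}: no divisor's leading term divides it; move 11b^{2} to the remainder.
  leading term b: no divisor's leading term divides it; move 5b to the remainder.
  leading term 1: no divisor's leading term divides it; move -\tfrac{10}{3} to the remainder.
  remainder \tfrac{8}{3}b^{3} + 11b^{2} + 5b - \tfrac{10}{3} ≠ 0; add h_4 = \tfrac{8}{3}b^{3} + 11b^{2} + 5b - \tfrac{10}{3} to the basis.

The other S-polynomials (S(f_2,h_3), S(f_1,h_4), S(f_2,h_4), S(h_3,h_4)) all reduce to 0 modulo the current basis, so we have a Gröbner basis.
Inter-reduce: drop elements whose leading term is divisible by another's, tail-reduce, and make monic.
Reduced Gröbner basis: {a - \tfrac{8}{3}b^{2} - \tfrac{4}{3}b + \tfrac{1}{3}, b^{3} + \tfrac{33}{8}b^{2} + \tfrac{15}{8}b - \tfrac{5}{4}}.
Label its elements g_1 = a - \tfrac{8}{3}b^{2} - \tfrac{4}{3}b + \tfrac{1}{3}, g_2 = b^{3} + \tfrac{33}{8}b^{2} + \tfrac{15}{8}b - \tfrac{5}{4}.

Reduce p = -ab - \tfrac{29}{3}b^{2} - \tfrac{16}{3}b + \tfrac{10}{3} modulo G:
  leading term ab: subtract (-b)·g_1 from -ab - \tfrac{29}{3}b^{2} - \tfrac{16}{3}b + \tfrac{10}{3} → -\tfrac{8}{3}b^{3} - 11b^{2} - 5b + \tfrac{10}{3}
  leading term b^{3}: subtract (-\tfrac{8}{3})·g_2 from -\tfrac{8}{3}b^{3} - 11b^{2} - 5b + \tfrac{10}{3} → 0
  normal form = 0.
Since the normal form is 0, p ∈ I.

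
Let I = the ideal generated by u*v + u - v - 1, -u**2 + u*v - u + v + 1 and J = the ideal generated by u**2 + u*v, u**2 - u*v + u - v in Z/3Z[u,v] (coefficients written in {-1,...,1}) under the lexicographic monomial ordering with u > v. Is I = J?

No, the ideals differ.

Since reduced Gröbner bases are canonical representatives of ideals under a given ordering, it suffices to compute and compare them.
Buchberger on the first generating set:
f_1 = u*v + u - v - 1, LT = u*v.
f_2 = -u**2 + u*v - u + v + 1, LT = u**2.

S(f_1,f_2): lcm = u**2*v. S = u**2 + u*v**2 + u*v - u + v**2 + v.
  reduce S modulo (f_1, f_2):
  remainder -v**2 + v - 1 ≠ 0; add g_3 = -v**2 + v - 1 to the basis.

The other S-polynomials (S(f_1,g_3), S(f_2,g_3)) all reduce to 0 modulo the current basis, so we have a Gröbner basis.
Inter-reduce: drop elements whose leading term is divisible by another's, tail-reduce, and make monic.
Reduced Gröbner basis: {u**2 - u + v + 1, u*v + u - v - 1, v**2 - v + 1}.

Buchberger on the second generating set:
h_1 = u**2 + u*v, LT = u**2.
h_2 = u**2 - u*v + u - v, LT = u**2.

S(h_1,h_2): lcm = u**2. S = -u*v - u + v.
  reduce S modulo (h_1, h_2):
  remainder -u*v - u + v ≠ 0; add k_3 = -u*v - u + v to the basis.

S(h_1,k_3): lcm = u**2*v. S = -u**2 + u*v**2 + u*v.
  reduce S modulo (h_1, h_2, k_3):
  remainder -u + v**2 + v ≠ 0; add k_4 = -u + v**2 + v to the basis.

S(k_3,k_4): lcm = u*v. S = u + v**3 + v**2 - v.
  reduce S modulo (h_1, h_2, k_3, k_4):
  remainder v**3 - v**2 ≠ 0; add k_5 = v**3 - v**2 to the basis.

The other S-polynomials (S(h_2,k_3), S(h_1,k_4), S(h_2,k_4), S(h_1,k_5), S(h_2,k_5), S(k_3,k_5), S(k_4,k_5)) all reduce to 0 modulo the current basis, so we have a Gröbner basis.
Inter-reduce: drop elements whose leading term is divisible by another's, tail-reduce, and make monic.
Reduced Gröbner basis: {u - v**2 - v, v**3 - v**2}.

Since the reduced bases disagree, the two ideals are not the same.
The same test decides containment: I ⊆ J iff every generator of I reduces to 0 modulo a Gröbner basis of J.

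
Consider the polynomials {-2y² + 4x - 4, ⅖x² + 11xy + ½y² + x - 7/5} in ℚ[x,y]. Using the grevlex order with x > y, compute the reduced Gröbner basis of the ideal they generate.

G = {x² + 55/2xy + 5x - 6, y² - 2x + 2}

Buchberger's algorithm terminates because the ascending chain of leading-term ideals stabilizes.

f_1 = -2y² + 4x - 4, LT = y².
f_2 = ⅖x² + 11xy + ½y² + x - 7/5, LT = x².

The S-polynomials (S(f_1,f_2)) all reduce to 0 modulo the current basis, so we have a Gröbner basis.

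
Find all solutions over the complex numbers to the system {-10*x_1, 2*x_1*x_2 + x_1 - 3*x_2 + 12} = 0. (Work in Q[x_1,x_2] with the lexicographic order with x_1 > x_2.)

{(0, 4)}

Compute a lex Gröbner basis by Buchberger's algorithm.
f_1 = -10*x_1, LT = x_1.
f_2 = 2*x_1*x_2 + x_1 - 3*x_2 + 12, LT = x_1*x_2.

S(f_1,f_2): lcm = x_1*x_2. S = -1/2*x_1 + 3/2*x_2 - 6.
  leading term x_1: subtract (1/20)·f_1 from -1/2*x_1 + 3/2*x_2 - 6 → 3/2*x_2 - 6
  leading term x_2: no divisor's leading term divides it; move 3/2*x_2 to the remainder.
  leading term 1: no divisor's leading term divides it; move -6 to the remainder.
  remainder 3/2*x_2 - 6 ≠ 0; add h_3 = 3/2*x_2 - 6 to the basis.

The other S-polynomials (S(f_1,h_3), S(f_2,h_3)) all reduce to 0 modulo the current basis, so we have a Gröbner basis.
Inter-reduce: drop elements whose leading term is divisible by another's, tail-reduce, and make monic.
Reduced Gröbner basis: {x_1, x_2 - 4}.

Since the basis is lex-ordered, x_2 - 4 is univariate in x_2. Its roots are {4}. Back-substituting each root into the other basis elements fixes the other coordinates.
  x_2 = 4: the earlier basis element becomes x_1 = 0, giving x_1 = 0 — point (0, 4).
Substituting each solution back into the original system confirms all equations vanish.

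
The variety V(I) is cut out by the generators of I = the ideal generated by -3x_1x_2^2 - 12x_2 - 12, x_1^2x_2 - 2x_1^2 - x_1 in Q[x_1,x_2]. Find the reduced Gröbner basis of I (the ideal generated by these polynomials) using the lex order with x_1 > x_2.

G = {x_1 - 5/4x_2^2 + 9/4x_2 + 7/2, x_2^3 + 1/5x_2^2 - 12/5x_2 - 8/5}

f_1 = -3x_1x_2^2 - 12x_2 - 12, LT = x_1x_2^2.
f_2 = x_1^2x_2 - 2x_1^2 - x_1, LT = x_1^2x_2.

S(f_1,f_2): lcm = x_1^2x_2^2. S = 2x_1^2x_2 + 5x_1x_2 + 4x_1.
  leading term x_1^2x_2: subtract (2)·f_2 from 2x_1^2x_2 + 5x_1x_2 + 4x_1 → 4x_1^2 + 5x_1x_2 + 6x_1
  leading term x_1^2: no divisor's leading term divides it; move 4x_1^2 to the remainder.
  leading term x_1x_2: no divisor's leading term divides it; move 5x_1x_2 to the remainder.
  leading term x_1: no divisor's leading term divides it; move 6x_1 to the remainder.
  remainder 4x_1^2 + 5x_1x_2 + 6x_1 ≠ 0; add g_3 = 4x_1^2 + 5x_1x_2 + 6x_1 to the basis.

S(f_1,g_3): lcm = x_1^2x_2^2. S = -5/4x_1x_2^3 - 3/2x_1x_2^2 + 4x_1x_2 + 4x_1.
  leading term x_1x_2^3: subtract (5/12x_2)·f_1 from -5/4x_1x_2^3 - 3/2x_1x_2^2 + 4x_1x_2 + 4x_1 → -3/2x_1x_2^2 + 4x_1x_2 + 4x_1 + 5x_2^2 + 5x_2
  leading term x_1x_2^2: subtract (1/2)·f_1 from -3/2x_1x_2^2 + 4x_1x_2 + 4x_1 + 5x_2^2 + 5x_2 → 4x_1x_2 + 4x_1 + 5x_2^2 + 11x_2 + 6
  leading term x_1x_2: no divisor's leading term divides it; move 4x_1x_2 to the remainder.
  leading term x_1: no divisor's leading term divides it; move 4x_1 to the remainder.
  leading term x_2^2: no divisor's leading term divides it; move 5x_2^2 to the remainder.
  leading term x_2: no divisor's leading term divides it; move 11x_2 to the remainder.
  leading term 1: no divisor's leading term divides it; move 6 to the remainder.
  remainder 4x_1x_2 + 4x_1 + 5x_2^2 + 11x_2 + 6 ≠ 0; add g_4 = 4x_1x_2 + 4x_1 + 5x_2^2 + 11x_2 + 6 to the basis.

S(f_2,g_3): lcm = x_1^2x_2. S = -2x_1^2 - 5/4x_1x_2^2 - 3/2x_1x_2 - x_1.
  leading term x_1^2: subtract (-1/2)·g_3 from -2x_1^2 - 5/4x_1x_2^2 - 3/2x_1x_2 - x_1 → -5/4x_1x_2^2 + x_1x_2 + 2x_1
  leading term x_1x_2^2: subtract (5/12)·f_1 from -5/4x_1x_2^2 + x_1x_2 + 2x_1 → x_1x_2 + 2x_1 + 5x_2 + 5
  leading term x_1x_2: subtract (1/4)·g_4 from x_1x_2 + 2x_1 + 5x_2 + 5 → x_1 - 5/4x_2^2 + 9/4x_2 + 7/2
  leading term x_1: no divisor's leading term divides it; move x_1 to the remainder.
  leading term x_2^2: no divisor's leading term divides it; move -5/4x_2^2 to the remainder.
  leading term x_2: no divisor's leading term divides it; move 9/4x_2 to the remainder.
  leading term 1: no divisor's leading term divides it; move 7/2 to the remainder.
  remainder x_1 - 5/4x_2^2 + 9/4x_2 + 7/2 ≠ 0; add g_5 = x_1 - 5/4x_2^2 + 9/4x_2 + 7/2 to the basis.

S(f_1,g_4): lcm = x_1x_2^2. S = -x_1x_2 - 5/4x_2^3 - 11/4x_2^2 + 5/2x_2 + 4.
  leading term x_1x_2: subtract (-1/4)·g_4 from -x_1x_2 - 5/4x_2^3 - 11/4x_2^2 + 5/2x_2 + 4 → x_1 - 5/4x_2^3 - 3/2x_2^2 + 21/4x_2 + 11/2
  leading term x_1: subtract (1)·g_5 from x_1 - 5/4x_2^3 - 3/2x_2^2 + 21/4x_2 + 11/2 → -5/4x_2^3 - 1/4x_2^2 + 3x_2 + 2
  leading term x_2^3: no divisor's leading term divides it; move -5/4x_2^3 to the remainder.
  leading term x_2^2: no divisor's leading term divides it; move -1/4x_2^2 to the remainder.
  leading term x_2: no divisor's leading term divides it; move 3x_2 to the remainder.
  leading term 1: no divisor's leading term divides it; move 2 to the remainder.
  remainder -5/4x_2^3 - 1/4x_2^2 + 3x_2 + 2 ≠ 0; add g_6 = -5/4x_2^3 - 1/4x_2^2 + 3x_2 + 2 to the basis.

The other S-polynomials (S(f_2,g_4), S(g_3,g_4), S(f_1,g_5), S(f_2,g_5), S(g_3,g_5), S(g_4,g_5), S(f_1,g_6), S(f_2,g_6), S(g_3,g_6), S(g_4,g_6), S(g_5,g_6)) all reduce to 0 modulo the current basis, so we have a Gröbner basis.
Inter-reduce: drop elements whose leading term is divisible by another's, tail-reduce, and make monic.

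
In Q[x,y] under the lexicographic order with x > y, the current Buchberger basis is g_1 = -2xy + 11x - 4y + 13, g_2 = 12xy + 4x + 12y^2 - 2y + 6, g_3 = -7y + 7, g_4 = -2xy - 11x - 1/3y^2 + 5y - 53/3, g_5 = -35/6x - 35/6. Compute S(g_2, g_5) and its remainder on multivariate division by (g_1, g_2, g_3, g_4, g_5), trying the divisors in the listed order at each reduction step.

S(g_2, g_5) = 1/3x + y^2 - 7/6y + 1/2; remainder on division = 0.

lcm(LM(g_2), LM(g_5)) = xy.
S = (lcm/LT(g_2))·g_2 − (lcm/LT(g_5))·g_5 = 1/3x + y^2 - 7/6y + 1/2.
Reduce S modulo (g_1, g_2, g_3, g_4, g_5) in that order:
  leading term x: subtract (-2/35)·g_5 from 1/3x + y^2 - 7/6y + 1/2 → y^2 - 7/6y + 1/6
  leading term y^2: subtract (-1/7y)·g_3 from y^2 - 7/6y + 1/6 → -1/6y + 1/6
  leading term y: subtract (1/42)·g_3 from -1/6y + 1/6 → 0
The remainder is 0, so this S-polynomial contributes no new basis element.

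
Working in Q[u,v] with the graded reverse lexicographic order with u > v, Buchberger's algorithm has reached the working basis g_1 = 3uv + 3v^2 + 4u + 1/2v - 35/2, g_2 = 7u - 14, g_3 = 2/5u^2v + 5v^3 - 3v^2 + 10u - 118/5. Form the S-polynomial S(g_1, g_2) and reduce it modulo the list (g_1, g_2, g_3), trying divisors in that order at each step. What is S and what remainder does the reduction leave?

lcm(LM(g_1), LM(g_2)) = uv.
S = (lcm/LT(g_1))·g_1 − (lcm/LT(g_2))·g_2 = v^2 + 4/3u + 13/6v - 35/6.
Reduce S modulo (g_1, g_2, g_3) in that order:
  leading term v^2: no divisor's leading term divides it; move v^2 to the remainder.
  leading term u: subtract (4/21)·g_2 from 4/3u + 13/6v - 35/6 → 13/6v - 19/6
  leading term v: no divisor's leading term divides it; move 13/6v to the remainder.
  leading term 1: no divisor's leading term divides it; move -19/6 to the remainder.
The remainder v^2 + 13/6v - 19/6 is nonzero, so it would be added as the next basis element.

S(g_1, g_2) = v^2 + 4/3u + 13/6v - 35/6; remainder on division = v^2 + 13/6v - 19/6.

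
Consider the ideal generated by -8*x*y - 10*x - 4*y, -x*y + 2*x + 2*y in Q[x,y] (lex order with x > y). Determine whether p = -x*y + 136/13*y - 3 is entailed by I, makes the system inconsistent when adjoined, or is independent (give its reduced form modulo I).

First compute the reduced Gröbner basis of I by Buchberger's algorithm.
f_1 = -8*x*y - 10*x - 4*y, LT = x*y.
f_2 = -x*y + 2*x + 2*y, LT = x*y.

S(f_1,f_2): lcm = x*y. S = 13/4*x + 5/2*y.
  leading term x: no divisor's leading term divides it; move 13/4*x to the remainder.
  leading term y: no divisor's leading term divides it; move 5/2*y to the remainder.
  remainder 13/4*x + 5/2*y ≠ 0; add h_3 = 13/4*x + 5/2*y to the basis.

S(f_1,h_3): lcm = x*y. S = 5/4*x - 10/13*y**2 + 1/2*y.
  leading term x: subtract (5/13)·h_3 from 5/4*x - 10/13*y**2 + 1/2*y → -10/13*y**2 - 6/13*y
  leading term y**2: no divisor's leading term divides it; move -10/13*y**2 to the remainder.
  leading term y: no divisor's leading term divides it; move -6/13*y to the remainder.
  remainder -10/13*y**2 - 6/13*y ≠ 0; add h_4 = -10/13*y**2 - 6/13*y to the basis.

The other S-polynomials (S(f_2,h_3), S(f_1,h_4), S(f_2,h_4), S(h_3,h_4)) all reduce to 0 modulo the current basis, so we have a Gröbner basis.
Inter-reduce: drop elements whose leading term is divisible by another's, tail-reduce, and make monic.
Reduced Gröbner basis: {x + 10/13*y, y**2 + 3/5*y}.
Label its elements g_1 = x + 10/13*y, g_2 = y**2 + 3/5*y.

Reduce p = -x*y + 136/13*y - 3 modulo G:
  leading term x*y: subtract (-y)·g_1 from -x*y + 136/13*y - 3 → 10/13*y**2 + 136/13*y - 3
  leading term y**2: subtract (10/13)·g_2 from 10/13*y**2 + 136/13*y - 3 → 10*y - 3
  leading term y: no divisor's leading term divides it; move 10*y to the remainder.
  leading term 1: no divisor's leading term divides it; move -3 to the remainder.
  normal form = 10*y - 3.
The normal form is nonzero, so p ∉ I. Since p minus its normal form lies in I, I + (p) = I + (r) where r = 10*y - 3; decide whether this ideal is the whole ring.
Run Buchberger on G together with r (pairs among the g_i already reduce to 0 since G is a Gröbner basis):
g_1 = x + 10/13*y, LT = x.
g_2 = y**2 + 3/5*y, LT = y**2.
r = 10*y - 3, LT = y.

S(g_2,r): lcm = y**2. S = 9/10*y.
  leading term y: subtract (9/100)·r from 9/10*y → 27/100
  leading term 1: no divisor's leading term divides it; move 27/100 to the remainder.
  remainder 27/100 ≠ 0; add m_4 = 27/100 to the basis.

The other S-polynomials (S(g_1,g_2), S(g_1,r), S(g_1,m_4), S(g_2,m_4), S(r,m_4)) all reduce to 0 modulo the current basis, so we have a Gröbner basis.
Inter-reduce: drop elements whose leading term is divisible by another's, tail-reduce, and make monic.
Reduced Gröbner basis: {1}.
The reduced Gröbner basis of I + (p) is {1}: the ideal is the whole ring, so the enlarged system has no common solution — adjoining p is inconsistent.

Adjoining -x*y + 136/13*y - 3 makes the ideal the whole ring: the system is inconsistent.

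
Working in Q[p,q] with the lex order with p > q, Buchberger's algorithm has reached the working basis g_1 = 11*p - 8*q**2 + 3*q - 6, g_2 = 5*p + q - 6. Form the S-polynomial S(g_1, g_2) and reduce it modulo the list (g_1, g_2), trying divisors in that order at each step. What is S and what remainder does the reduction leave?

S(g_1, g_2) = -8/11*q**2 + 4/55*q + 36/55; remainder on division = -8/11*q**2 + 4/55*q + 36/55.

lcm(LM(g_1), LM(g_2)) = p.
S = (lcm/LT(g_1))·g_1 − (lcm/LT(g_2))·g_2 = -8/11*q**2 + 4/55*q + 36/55.
Reduce S modulo (g_1, g_2) in that order:
  leading term q**2: no divisor's leading term divides it; move -8/11*q**2 to the remainder.
  leading term q: no divisor's leading term divides it; move 4/55*q to the remainder.
  leading term 1: no divisor's leading term divides it; move 36/55 to the remainder.
The remainder -8/11*q**2 + 4/55*q + 36/55 is nonzero, so it would be added as the next basis element.
This is the inner loop of Buchberger's algorithm — each nonzero remainder becomes a new basis element.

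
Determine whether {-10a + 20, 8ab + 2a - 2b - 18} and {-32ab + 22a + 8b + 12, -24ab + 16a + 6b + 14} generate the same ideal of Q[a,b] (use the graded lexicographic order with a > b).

No, the ideals differ.

For a fixed monomial order, each ideal has a unique reduced Gröbner basis; comparing bases decides equality.
Buchberger on the first generating set:
f_1 = -10a + 20, LT = a.
f_2 = 8ab + 2a - 2b - 18, LT = ab.

S(f_1,f_2): lcm = ab. S = -\tfrac{1}{4}a - \tfrac{7}{4}b + \tfrac{9}{4}.
  leading term a: subtract (\tfrac{1}{40})·f_1 from -\tfrac{1}{4}a - \tfrac{7}{4}b + \tfrac{9}{4} → -\tfrac{7}{4}b + \tfrac{7}{4}
  leading term b: no divisor's leading term divides it; move -\tfrac{7}{4}b to the remainder.
  leading term 1: no divisor's leading term divides it; move \tfrac{7}{4} to the remainder.
  remainder -\tfrac{7}{4}b + \tfrac{7}{4} ≠ 0; add g_3 = -\tfrac{7}{4}b + \tfrac{7}{4} to the basis.

The other S-polynomials (S(f_1,g_3), S(f_2,g_3)) all reduce to 0 modulo the current basis, so we have a Gröbner basis.
Inter-reduce: drop elements whose leading term is divisible by another's, tail-reduce, and make monic.
Reduced Gröbner basis: {a - 2, b - 1}.

Buchberger on the second generating set:
h_1 = -32ab + 22a + 8b + 12, LT = ab.
h_2 = -24ab + 16a + 6b + 14, LT = ab.

S(h_1,h_2): lcm = ab. S = -\tfrac{1}{48}a + \tfrac{5}{24}.
  leading term a: no divisor's leading term divides it; move -\tfrac{1}{48}a to the remainder.
  leading term 1: no divisor's leading term divides it; move \tfrac{5}{24} to the remainder.
  remainder -\tfrac{1}{48}a + \tfrac{5}{24} ≠ 0; add k_3 = -\tfrac{1}{48}a + \tfrac{5}{24} to the basis.

S(h_1,k_3): lcm = ab. S = -\tfrac{11}{16}a + \tfrac{39}{4}b - \tfrac{3}{8}.
  leading term a: subtract (33)·k_3 from -\tfrac{11}{16}a + \tfrac{39}{4}b - \tfrac{3}{8} → \tfrac{39}{4}b - \tfrac{29}{4}
  leading term b: no divisor's leading term divides it; move \tfrac{39}{4}b to the remainder.
  leading term 1: no divisor's leading term divides it; move -\tfrac{29}{4} to the remainder.
  remainder \tfrac{39}{4}b - \tfrac{29}{4} ≠ 0; add k_4 = \tfrac{39}{4}b - \tfrac{29}{4} to the basis.

The other S-polynomials (S(h_2,k_3), S(h_1,k_4), S(h_2,k_4), S(k_3,k_4)) all reduce to 0 modulo the current basis, so we have a Gröbner basis.
Inter-reduce: drop elements whose leading term is divisible by another's, tail-reduce, and make monic.
Reduced Gröbner basis: {a - 10, b - \tfrac{29}{39}}.

Since the reduced bases disagree, the two ideals are not the same.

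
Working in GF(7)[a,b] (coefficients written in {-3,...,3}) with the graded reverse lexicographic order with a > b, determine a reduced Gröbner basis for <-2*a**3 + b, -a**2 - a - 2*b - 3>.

f_1 = -2*a**3 + b, LT = a**3.
f_2 = -a**2 - a - 2*b - 3, LT = a**2.

S(f_1,f_2): lcm = a**3. S = -a**2 - 2*a*b - 3*a + 3*b.
  reduce S modulo (f_1, f_2):
  remainder -2*a*b - 2*a - 2*b + 3 ≠ 0; add g_3 = -2*a*b - 2*a - 2*b + 3 to the basis.

S(f_1,g_3): lcm = a**3*b. S = -a**3 - a**2*b - 2*a**2 + 3*b**2.
  reduce S modulo (f_1, f_2, g_3):
  remainder -2*b**2 + a + 2*b - 3 ≠ 0; add g_4 = -2*b**2 + a + 2*b - 3 to the basis.

The other S-polynomials (S(f_2,g_3), S(f_1,g_4), S(f_2,g_4), S(g_3,g_4)) all reduce to 0 modulo the current basis, so we have a Gröbner basis.
Inter-reduce: drop elements whose leading term is divisible by another's, tail-reduce, and make monic.

G = {a**2 + a + 2*b + 3, a*b + a + b + 2, b**2 + 3*a - b - 2}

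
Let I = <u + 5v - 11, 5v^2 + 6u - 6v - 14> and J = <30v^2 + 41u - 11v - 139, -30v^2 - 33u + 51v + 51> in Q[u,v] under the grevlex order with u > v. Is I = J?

Two ideals are equal iff their reduced Gröbner bases coincide (the reduced basis is unique for a fixed ordering).
Buchberger on the first generating set:
f_1 = u + 5v - 11, LT = u.
f_2 = 5v^2 + 6u - 6v - 14, LT = v^2.

The S-polynomials (S(f_1,f_2)) all reduce to 0 modulo the current basis, so we have a Gröbner basis.
Inter-reduce: drop elements whose leading term is divisible by another's, tail-reduce, and make monic.
Reduced Gröbner basis: {v^2 - 36/5v + 52/5, u + 5v - 11}.

Buchberger on the second generating set:
h_1 = 30v^2 + 41u - 11v - 139, LT = v^2.
h_2 = -30v^2 - 33u + 51v + 51, LT = v^2.

S(h_1,h_2): lcm = v^2. S = 4/15u + 4/3v - 44/15.
  leading term u: no divisor's leading term divides it; move 4/15u to the remainder.
  leading term v: no divisor's leading term divides it; move 4/3v to the remainder.
  leading term 1: no divisor's leading term divides it; move -44/15 to the remainder.
  remainder 4/15u + 4/3v - 44/15 ≠ 0; add k_3 = 4/15u + 4/3v - 44/15 to the basis.

The other S-polynomials (S(h_1,k_3), S(h_2,k_3)) all reduce to 0 modulo the current basis, so we have a Gröbner basis.
Inter-reduce: drop elements whose leading term is divisible by another's, tail-reduce, and make monic.
Reduced Gröbner basis: {v^2 - 36/5v + 52/5, u + 5v - 11}.

The two bases agree; hence the ideals are identical.

Yes, the ideals are equal.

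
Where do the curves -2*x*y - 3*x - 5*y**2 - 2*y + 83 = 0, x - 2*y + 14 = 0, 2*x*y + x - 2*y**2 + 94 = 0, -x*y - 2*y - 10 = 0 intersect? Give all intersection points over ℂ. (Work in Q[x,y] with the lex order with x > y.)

Compute a lex Gröbner basis by Buchberger's algorithm.
f_1 = -2*x*y - 3*x - 5*y**2 - 2*y + 83, LT = x*y.
f_2 = x - 2*y + 14, LT = x.
f_3 = 2*x*y + x - 2*y**2 + 94, LT = x*y.
f_4 = -x*y - 2*y - 10, LT = x*y.

S(f_1,f_2): lcm = x*y. S = 3/2*x + 9/2*y**2 - 13*y - 83/2.
  reduce S modulo (f_1, f_2, f_3, f_4):
  remainder 9/2*y**2 - 10*y - 125/2 ≠ 0; add h_5 = 9/2*y**2 - 10*y - 125/2 to the basis.

S(f_1,f_3): lcm = x*y. S = x + 7/2*y**2 + y - 177/2.
  reduce S modulo (f_1, f_2, f_3, f_4, h_5):
  remainder 97/9*y - 485/9 ≠ 0; add h_6 = 97/9*y - 485/9 to the basis.

The other S-polynomials (S(f_1,f_4), S(f_2,f_3), S(f_2,f_4), S(f_3,f_4), S(f_1,h_5), S(f_2,h_5), S(f_3,h_5), S(f_4,h_5), S(f_1,h_6), S(f_2,h_6), S(f_3,h_6), S(f_4,h_6), S(h_5,h_6)) all reduce to 0 modulo the current basis, so we have a Gröbner basis.
Inter-reduce: drop elements whose leading term is divisible by another's, tail-reduce, and make monic.
Reduced Gröbner basis: {x + 4, y - 5}.

Elimination: the polynomial y - 5 lies in the elimination ideal for y, so y ∈ {5}. For each such y, the remaining basis elements (now univariate) give the rest of the solution.
  y = 5: the earlier basis element becomes x + 4 = 0, giving x = -4 — point (-4, 5).

{(-4, 5)}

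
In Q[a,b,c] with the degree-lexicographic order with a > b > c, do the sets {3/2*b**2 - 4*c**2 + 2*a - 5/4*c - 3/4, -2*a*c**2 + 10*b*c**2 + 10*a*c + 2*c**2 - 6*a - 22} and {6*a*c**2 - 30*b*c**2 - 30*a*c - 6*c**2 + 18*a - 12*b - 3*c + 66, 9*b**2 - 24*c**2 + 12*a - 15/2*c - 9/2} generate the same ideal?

Two ideals are equal iff their reduced Gröbner bases coincide (the reduced basis is unique for a fixed ordering).
Buchberger on the first generating set:
f_1 = 3/2*b**2 - 4*c**2 + 2*a - 5/4*c - 3/4, LT = b**2.
f_2 = -2*a*c**2 + 10*b*c**2 + 10*a*c + 2*c**2 - 6*a - 22, LT = a*c**2.

The S-polynomials (S(f_1,f_2)) all reduce to 0 modulo the current basis, so we have a Gröbner basis.
Inter-reduce: drop elements whose leading term is divisible by another's, tail-reduce, and make monic.
Reduced Gröbner basis: {a*c**2 - 5*b*c**2 - 5*a*c - c**2 + 3*a + 11, b**2 - 8/3*c**2 + 4/3*a - 5/6*c - 1/2}.

Buchberger on the second generating set:
h_1 = 6*a*c**2 - 30*b*c**2 - 30*a*c - 6*c**2 + 18*a - 12*b - 3*c + 66, LT = a*c**2.
h_2 = 9*b**2 - 24*c**2 + 12*a - 15/2*c - 9/2, LT = b**2.

The S-polynomials (S(h_1,h_2)) all reduce to 0 modulo the current basis, so we have a Gröbner basis.
Inter-reduce: drop elements whose leading term is divisible by another's, tail-reduce, and make monic.
Reduced Gröbner basis: {a*c**2 - 5*b*c**2 - 5*a*c - c**2 + 3*a - 2*b - 1/2*c + 11, b**2 - 8/3*c**2 + 4/3*a - 5/6*c - 1/2}.

Since the reduced bases disagree, the two ideals are not the same.
The same test decides containment: I ⊆ J iff every generator of I reduces to 0 modulo a Gröbner basis of J.

No, the ideals differ.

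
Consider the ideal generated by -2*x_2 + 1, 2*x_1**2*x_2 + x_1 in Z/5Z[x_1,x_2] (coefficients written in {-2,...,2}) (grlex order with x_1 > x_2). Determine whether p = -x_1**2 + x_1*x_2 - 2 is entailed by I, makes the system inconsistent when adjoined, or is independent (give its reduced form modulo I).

Adjoining -x_1**2 + x_1*x_2 - 2 makes the ideal the whole ring: the system is inconsistent.

First compute the reduced Gröbner basis of I by Buchberger's algorithm.
f_1 = -2*x_2 + 1, LT = x_2.
f_2 = 2*x_1**2*x_2 + x_1, LT = x_1**2*x_2.

S(f_1,f_2): lcm = x_1**2*x_2. S = 2*x_1**2 + 2*x_1.
  leading term x_1**2: no divisor's leading term divides it; move 2*x_1**2 to the remainder.
  leading term x_1: no divisor's leading term divides it; move 2*x_1 to the remainder.
  remainder 2*x_1**2 + 2*x_1 ≠ 0; add h_3 = 2*x_1**2 + 2*x_1 to the basis.

The other S-polynomials (S(f_1,h_3), S(f_2,h_3)) all reduce to 0 modulo the current basis, so we have a Gröbner basis.
Inter-reduce: drop elements whose leading term is divisible by another's, tail-reduce, and make monic.
Reduced Gröbner basis: {x_1**2 + x_1, x_2 + 2}.
Label its elements g_1 = x_1**2 + x_1, g_2 = x_2 + 2.

Reduce p = -x_1**2 + x_1*x_2 - 2 modulo G:
  leading term x_1**2: subtract (-1)·g_1 from -x_1**2 + x_1*x_2 - 2 → x_1*x_2 + x_1 - 2
  leading term x_1*x_2: subtract (x_1)·g_2 from x_1*x_2 + x_1 - 2 → -x_1 - 2
  leading term x_1: no divisor's leading term divides it; move -x_1 to the remainder.
  leading term 1: no divisor's leading term divides it; move -2 to the remainder.
  normal form = -x_1 - 2.
The normal form is nonzero, so p ∉ I. Since p minus its normal form lies in I, I + (p) = I + (r) where r = -x_1 - 2; decide whether this ideal is the whole ring.
Run Buchberger on G together with r (pairs among the g_i already reduce to 0 since G is a Gröbner basis):
g_1 = x_1**2 + x_1, LT = x_1**2.
g_2 = x_2 + 2, LT = x_2.
r = -x_1 - 2, LT = x_1.

S(g_1,r): lcm = x_1**2. S = -x_1.
  leading term x_1: subtract (1)·r from -x_1 → 2
  leading term 1: no divisor's leading term divides it; move 2 to the remainder.
  remainder 2 ≠ 0; add m_4 = 2 to the basis.

The other S-polynomials (S(g_1,g_2), S(g_2,r), S(g_1,m_4), S(g_2,m_4), S(r,m_4)) all reduce to 0 modulo the current basis, so we have a Gröbner basis.
Inter-reduce: drop elements whose leading term is divisible by another's, tail-reduce, and make monic.
Reduced Gröbner basis: {1}.
The reduced Gröbner basis of I + (p) is {1}: the ideal is the whole ring, so the enlarged system has no common solution — adjoining p is inconsistent.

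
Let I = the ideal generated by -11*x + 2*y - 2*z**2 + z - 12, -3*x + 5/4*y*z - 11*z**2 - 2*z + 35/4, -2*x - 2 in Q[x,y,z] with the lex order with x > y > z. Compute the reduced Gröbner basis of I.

G = {x + 1, y - z**2 + 1/2*z - 1/2, z**3 - 93/10*z**2 - 11/10*z + 47/5}

This is the nonlinear analogue of row-reducing a linear system.

f_1 = -11*x + 2*y - 2*z**2 + z - 12, LT = x.
f_2 = -3*x + 5/4*y*z - 11*z**2 - 2*z + 35/4, LT = x.
f_3 = -2*x - 2, LT = x.

S(f_1,f_2): lcm = x. S = 5/12*y*z - 2/11*y - 115/33*z**2 - 25/33*z + 529/132.
  reduce S modulo (f_1, f_2, f_3):
  remainder 5/12*y*z - 2/11*y - 115/33*z**2 - 25/33*z + 529/132 ≠ 0; add g_4 = 5/12*y*z - 2/11*y - 115/33*z**2 - 25/33*z + 529/132 to the basis.

S(f_1,f_3): lcm = x. S = -2/11*y + 2/11*z**2 - 1/11*z + 1/11.
  reduce S modulo (f_1, f_2, f_3, g_4):
  remainder -2/11*y + 2/11*z**2 - 1/11*z + 1/11 ≠ 0; add g_5 = -2/11*y + 2/11*z**2 - 1/11*z + 1/11 to the basis.

S(g_4,g_5): lcm = y*z. S = -24/55*y + z**3 - 195/22*z**2 - 29/22*z + 529/55.
  reduce S modulo (f_1, f_2, f_3, g_4, g_5):
  remainder z**3 - 93/10*z**2 - 11/10*z + 47/5 ≠ 0; add g_6 = z**3 - 93/10*z**2 - 11/10*z + 47/5 to the basis.

The other S-polynomials (S(f_2,f_3), S(f_1,g_4), S(f_2,g_4), S(f_3,g_4), S(f_1,g_5), S(f_2,g_5), S(f_3,g_5), S(f_1,g_6), S(f_2,g_6), S(f_3,g_6), S(g_4,g_6), S(g_5,g_6)) all reduce to 0 modulo the current basis, so we have a Gröbner basis.
Inter-reduce: drop elements whose leading term is divisible by another's, tail-reduce, and make monic.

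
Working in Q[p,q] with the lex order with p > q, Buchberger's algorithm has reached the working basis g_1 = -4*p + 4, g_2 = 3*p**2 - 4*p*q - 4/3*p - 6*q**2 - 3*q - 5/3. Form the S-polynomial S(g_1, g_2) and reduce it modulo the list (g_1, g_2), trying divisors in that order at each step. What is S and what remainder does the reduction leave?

S(g_1, g_2) = 4/3*p*q - 5/9*p + 2*q**2 + q + 5/9; remainder on division = 2*q**2 + 7/3*q.

lcm(LM(g_1), LM(g_2)) = p**2.
S = (lcm/LT(g_1))·g_1 − (lcm/LT(g_2))·g_2 = 4/3*p*q - 5/9*p + 2*q**2 + q + 5/9.
Reduce S modulo (g_1, g_2) in that order:
  leading term p*q: subtract (-1/3*q)·g_1 from 4/3*p*q - 5/9*p + 2*q**2 + q + 5/9 → -5/9*p + 2*q**2 + 7/3*q + 5/9
  leading term p: subtract (5/36)·g_1 from -5/9*p + 2*q**2 + 7/3*q + 5/9 → 2*q**2 + 7/3*q
  leading term q**2: no divisor's leading term divides it; move 2*q**2 to the remainder.
  leading term q: no divisor's leading term divides it; move 7/3*q to the remainder.
The remainder 2*q**2 + 7/3*q is nonzero, so it would be added as the next basis element.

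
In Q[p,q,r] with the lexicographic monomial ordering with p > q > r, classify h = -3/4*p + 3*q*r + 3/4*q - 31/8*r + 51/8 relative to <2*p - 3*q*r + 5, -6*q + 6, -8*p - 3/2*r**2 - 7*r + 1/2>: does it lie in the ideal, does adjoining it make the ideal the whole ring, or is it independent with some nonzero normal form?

Adjoining -3/4*p + 3*q*r + 3/4*q - 31/8*r + 51/8 makes the ideal the whole ring: the system is inconsistent.

First compute the reduced Gröbner basis of I by Buchberger's algorithm.
f_1 = 2*p - 3*q*r + 5, LT = p.
f_2 = -6*q + 6, LT = q.
f_3 = -8*p - 3/2*r**2 - 7*r + 1/2, LT = p.

S(f_1,f_3): lcm = p. S = -3/2*q*r - 3/16*r**2 - 7/8*r + 41/16.
  leading term q*r: subtract (1/4*r)·f_2 from -3/2*q*r - 3/16*r**2 - 7/8*r + 41/16 → -3/16*r**2 - 19/8*r + 41/16
  leading term r**2: no divisor's leading term divides it; move -3/16*r**2 to the remainder.
  leading term r: no divisor's leading term divides it; move -19/8*r to the remainder.
  leading term 1: no divisor's leading term divides it; move 41/16 to the remainder.
  remainder -3/16*r**2 - 19/8*r + 41/16 ≠ 0; add k_4 = -3/16*r**2 - 19/8*r + 41/16 to the basis.

The other S-polynomials (S(f_1,f_2), S(f_2,f_3), S(f_1,k_4), S(f_2,k_4), S(f_3,k_4)) all reduce to 0 modulo the current basis, so we have a Gröbner basis.
Inter-reduce: drop elements whose leading term is divisible by another's, tail-reduce, and make monic.
Reduced Gröbner basis: {p - 3/2*r + 5/2, q - 1, r**2 + 38/3*r - 41/3}.
Label its elements g_1 = p - 3/2*r + 5/2, g_2 = q - 1, g_3 = r**2 + 38/3*r - 41/3.

Reduce h = -3/4*p + 3*q*r + 3/4*q - 31/8*r + 51/8 modulo G:
  leading term p: subtract (-3/4)·g_1 from -3/4*p + 3*q*r + 3/4*q - 31/8*r + 51/8 → 3*q*r + 3/4*q - 5*r + 33/4
  leading term q*r: subtract (3*r)·g_2 from 3*q*r + 3/4*q - 5*r + 33/4 → 3/4*q - 2*r + 33/4
  leading term q: subtract (3/4)·g_2 from 3/4*q - 2*r + 33/4 → -2*r + 9
  leading term r: no divisor's leading term divides it; move -2*r to the remainder.
  leading term 1: no divisor's leading term divides it; move 9 to the remainder.
  normal form = -2*r + 9.
The normal form is nonzero, so h ∉ I. Since h minus its normal form lies in I, I + (h) = I + (n) where n = -2*r + 9; decide whether this ideal is the whole ring.
Run Buchberger on G together with n (pairs among the g_i already reduce to 0 since G is a Gröbner basis):
g_1 = p - 3/2*r + 5/2, LT = p.
g_2 = q - 1, LT = q.
g_3 = r**2 + 38/3*r - 41/3, LT = r**2.
n = -2*r + 9, LT = r.

S(g_3,n): lcm = r**2. S = 103/6*r - 41/3.
  leading term r: subtract (-103/12)·n from 103/6*r - 41/3 → 763/12
  leading term 1: no divisor's leading term divides it; move 763/12 to the remainder.
  remainder 763/12 ≠ 0; add m_5 = 763/12 to the basis.

The other S-polynomials (S(g_1,g_2), S(g_1,g_3), S(g_1,n), S(g_2,g_3), S(g_2,n), S(g_1,m_5), S(g_2,m_5), S(g_3,m_5), S(n,m_5)) all reduce to 0 modulo the current basis, so we have a Gröbner basis.
Inter-reduce: drop elements whose leading term is divisible by another's, tail-reduce, and make monic.
Reduced Gröbner basis: {1}.
The reduced Gröbner basis of I + (h) is {1}: the ideal is the whole ring, so the enlarged system has no common solution — adjoining h is inconsistent.

The remainder on division by a Gröbner basis is unique — it is the normal form.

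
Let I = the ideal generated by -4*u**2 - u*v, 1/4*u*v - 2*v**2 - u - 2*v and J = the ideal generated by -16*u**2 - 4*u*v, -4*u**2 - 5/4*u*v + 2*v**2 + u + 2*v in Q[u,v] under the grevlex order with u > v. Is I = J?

For a fixed monomial order, each ideal has a unique reduced Gröbner basis; comparing bases decides equality.
Buchberger on the first generating set:
f_1 = -4*u**2 - u*v, LT = u**2.
f_2 = 1/4*u*v - 2*v**2 - u - 2*v, LT = u*v.

S(f_1,f_2): lcm = u**2*v. S = 33/4*u*v**2 + 4*u**2 + 8*u*v.
  leading term u*v**2: subtract (33*v)·f_2 from 33/4*u*v**2 + 4*u**2 + 8*u*v → 66*v**3 + 4*u**2 + 41*u*v + 66*v**2
  leading term v**3: no divisor's leading term divides it; move 66*v**3 to the remainder.
  leading term u**2: subtract (-1)·f_1 from 4*u**2 + 41*u*v + 66*v**2 → 40*u*v + 66*v**2
  leading term u*v: subtract (160)·f_2 from 40*u*v + 66*v**2 → 386*v**2 + 160*u + 320*v
  leading term v**2: no divisor's leading term divides it; move 386*v**2 to the remainder.
  leading term u: no divisor's leading term divides it; move 160*u to the remainder.
  leading term v: no divisor's leading term divides it; move 320*v to the remainder.
  remainder 66*v**3 + 386*v**2 + 160*u + 320*v ≠ 0; add g_3 = 66*v**3 + 386*v**2 + 160*u + 320*v to the basis.

The other S-polynomials (S(f_1,g_3), S(f_2,g_3)) all reduce to 0 modulo the current basis, so we have a Gröbner basis.
Inter-reduce: drop elements whose leading term is divisible by another's, tail-reduce, and make monic.
Reduced Gröbner basis: {v**3 + 193/33*v**2 + 80/33*u + 160/33*v, u**2 + 2*v**2 + u + 2*v, u*v - 8*v**2 - 4*u - 8*v}.

Buchberger on the second generating set:
h_1 = -16*u**2 - 4*u*v, LT = u**2.
h_2 = -4*u**2 - 5/4*u*v + 2*v**2 + u + 2*v, LT = u**2.

S(h_1,h_2): lcm = u**2. S = -1/16*u*v + 1/2*v**2 + 1/4*u + 1/2*v.
  leading term u*v: no divisor's leading term divides it; move -1/16*u*v to the remainder.
  leading term v**2: no divisor's leading term divides it; move 1/2*v**2 to the remainder.
  leading term u: no divisor's leading term divides it; move 1/4*u to the remainder.
  leading term v: no divisor's leading term divides it; move 1/2*v to the remainder.
  remainder -1/16*u*v + 1/2*v**2 + 1/4*u + 1/2*v ≠ 0; add k_3 = -1/16*u*v + 1/2*v**2 + 1/4*u + 1/2*v to the basis.

S(h_1,k_3): lcm = u**2*v. S = 33/4*u*v**2 + 4*u**2 + 8*u*v.
  leading term u*v**2: subtract (-132*v)·k_3 from 33/4*u*v**2 + 4*u**2 + 8*u*v → 66*v**3 + 4*u**2 + 41*u*v + 66*v**2
  leading term v**3: no divisor's leading term divides it; move 66*v**3 to the remainder.
  leading term u**2: subtract (-1/4)·h_1 from 4*u**2 + 41*u*v + 66*v**2 → 40*u*v + 66*v**2
  leading term u*v: subtract (-640)·k_3 from 40*u*v + 66*v**2 → 386*v**2 + 160*u + 320*v
  leading term v**2: no divisor's leading term divides it; move 386*v**2 to the remainder.
  leading term u: no divisor's leading term divides it; move 160*u to the remainder.
  leading term v: no divisor's leading term divides it; move 320*v to the remainder.
  remainder 66*v**3 + 386*v**2 + 160*u + 320*v ≠ 0; add k_4 = 66*v**3 + 386*v**2 + 160*u + 320*v to the basis.

The other S-polynomials (S(h_2,k_3), S(h_1,k_4), S(h_2,k_4), S(k_3,k_4)) all reduce to 0 modulo the current basis, so we have a Gröbner basis.
Inter-reduce: drop elements whose leading term is divisible by another's, tail-reduce, and make monic.
Reduced Gröbner basis: {v**3 + 193/33*v**2 + 80/33*u + 160/33*v, u**2 + 2*v**2 + u + 2*v, u*v - 8*v**2 - 4*u - 8*v}.

Same reduced basis, so the two generating sets span the same ideal.

Yes, the ideals are equal.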